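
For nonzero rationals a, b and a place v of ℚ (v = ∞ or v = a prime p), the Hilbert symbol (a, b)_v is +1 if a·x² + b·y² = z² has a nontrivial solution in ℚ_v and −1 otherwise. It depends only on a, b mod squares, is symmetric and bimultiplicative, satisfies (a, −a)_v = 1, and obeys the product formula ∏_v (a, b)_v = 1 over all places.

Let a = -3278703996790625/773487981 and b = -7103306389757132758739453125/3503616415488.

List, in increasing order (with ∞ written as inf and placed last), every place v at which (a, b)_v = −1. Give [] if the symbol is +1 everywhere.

(a, b) ≡ (-1365, -91) mod (ℚ^×)²; places V = {2, 3, 5, 7, 13, 17, 19, 41, ∞}.
(a,b)_2: α=0, β=-8; u≡3, v≡5 (mod 8); ε(u)ε(v)=1·0, αω(v)=0·1, βω(u)=-8·1; sum ≡ 0  ⇒  +1.
(a,b)_41: α=4, u≡13; β=6, v≡31 (mod 41); (13|41)=-1, (31|41)=+1; sign (−1)^0·-1^6·+1^4 = +1.
(a,b)_3: α=-3, u≡1; β=-4, v≡2 (mod 3); (1|3)=+1, (2|3)=-1; sign (−1)^0·+1^-4·-1^-3 = -1.
(a,b)_7: α=-3, u≡1; β=-1, v≡1 (mod 7); (1|7)=+1, (1|7)=+1; sign (−1)^1·+1^-1·+1^-3 = -1.
(a,b)_∞: sgn(-1365)=−, sgn(-91)=−, so -1.
(a,b)_13: α=5, u≡4; β=9, v≡7 (mod 13); (4|13)=+1, (7|13)=-1; sign (−1)^0·+1^9·-1^5 = -1.
(a,b)_17: α=-4, u≡12; β=-6, v≡10 (mod 17); (12|17)=-1, (10|17)=-1; sign (−1)^0·-1^-6·-1^-4 = +1.
(a,b)_5: α=5, u≡2; β=8, v≡4 (mod 5); (2|5)=-1, (4|5)=+1; sign (−1)^0·-1^8·+1^5 = +1.
(a,b)_19: α=0, u≡12; β=2, v≡9 (mod 19); (12|19)=-1, (9|19)=+1; sign (−1)^0·-1^2·+1^0 = +1.
|Ram(-1365, -91)| = 4, even; anisotropic at {3, 7, 13, ∞}.

[3, 7, 13, inf]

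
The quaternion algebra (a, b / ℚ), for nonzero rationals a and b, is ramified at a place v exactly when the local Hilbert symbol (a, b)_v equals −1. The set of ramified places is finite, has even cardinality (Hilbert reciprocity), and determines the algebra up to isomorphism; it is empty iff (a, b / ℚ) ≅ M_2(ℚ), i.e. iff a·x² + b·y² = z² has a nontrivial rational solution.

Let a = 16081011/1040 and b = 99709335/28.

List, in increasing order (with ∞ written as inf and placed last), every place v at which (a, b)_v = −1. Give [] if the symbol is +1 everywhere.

Mod squares: a ≡ 159315, b ≡ 268345. Check v ∈ {∞, 2, 3, 5, 7, 11, 13, 17, 19, 41, 43}.
v=17: a=17^0·(≡16), b=17^3·(≡9) mod 17; (16|17)=+1, (9|17)=+1; (−1)^{0·3·8}·(+1)^3·(+1)^0 = +1.
v=41: a=41^0·(≡24), b=41^1·(≡30) mod 41; (24|41)=-1, (30|41)=-1; (−1)^{0·1·20}·(-1)^1·(-1)^0 = -1.
v=3: a=3^9·(≡2), b=3^2·(≡1) mod 3; (2|3)=-1, (1|3)=+1; (−1)^{9·2·1}·(-1)^2·(+1)^9 = +1.
v=2: v_2(a)=-4, v_2(b)=-2; units ≡ 3, 1 (mod 8); ε·ε+αω+βω = 1·0+-4·0+-2·1 ≡ 0  ⇒  (a,b)_2 = +1.
v=11: a=11^0·(≡2), b=11^1·(≡2) mod 11; (2|11)=-1, (2|11)=-1; (−1)^{0·1·5}·(-1)^1·(-1)^0 = -1.
v=7: a=7^0·(≡4), b=7^-1·(≡3) mod 7; (4|7)=+1, (3|7)=-1; (−1)^{0·-1·3}·(+1)^-1·(-1)^0 = +1.
v=5: a=5^-1·(≡2), b=5^1·(≡4) mod 5; (2|5)=-1, (4|5)=+1; (−1)^{-1·1·2}·(-1)^1·(+1)^-1 = -1.
v=43: a=43^1·(≡33), b=43^0·(≡38) mod 43; (33|43)=-1, (38|43)=+1; (−1)^{1·0·21}·(-1)^0·(+1)^1 = +1.
v=13: a=13^-1·(≡12), b=13^0·(≡12) mod 13; (12|13)=+1, (12|13)=+1; (−1)^{-1·0·6}·(+1)^0·(+1)^-1 = +1.
v=∞: 159315 > 0 and 268345 > 0  ⇒  (a,b)_∞ = +1.
v=19: a=19^1·(≡1), b=19^0·(≡10) mod 19; (1|19)=+1, (10|19)=-1; (−1)^{1·0·9}·(+1)^0·(-1)^1 = -1.
|Ram(159315, 268345)| = 4, even; anisotropic at {5, 11, 19, 41}.

[5, 11, 19, 41]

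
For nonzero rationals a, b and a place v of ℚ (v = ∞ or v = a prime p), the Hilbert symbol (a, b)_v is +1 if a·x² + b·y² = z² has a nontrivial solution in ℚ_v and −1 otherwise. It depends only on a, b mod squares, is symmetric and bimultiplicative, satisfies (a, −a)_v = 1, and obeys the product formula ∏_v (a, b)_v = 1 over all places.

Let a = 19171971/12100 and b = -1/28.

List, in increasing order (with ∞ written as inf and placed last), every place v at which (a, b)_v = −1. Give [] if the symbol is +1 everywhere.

[7, 13]

Mod squares: a ≡ 91, b ≡ -7. Check v ∈ {∞, 2, 3, 5, 7, 11, 13, 17}.
v=2: v_2(a)=-2, v_2(b)=-2; units ≡ 3, 1 (mod 8); ε·ε+αω+βω = 1·0+-2·0+-2·1 ≡ 0  ⇒  (a,b)_2 = +1.
v=11: a=11^-2·(≡5), b=11^0·(≡9) mod 11; (5|11)=+1, (9|11)=+1; (−1)^{-2·0·5}·(+1)^0·(+1)^-2 = +1.
v=5: a=5^-2·(≡4), b=5^0·(≡3) mod 5; (4|5)=+1, (3|5)=-1; (−1)^{-2·0·2}·(+1)^0·(-1)^-2 = +1.
v=∞: 91 > 0 and -7 < 0  ⇒  (a,b)_∞ = +1.
v=13: a=13^1·(≡6), b=13^0·(≡6) mod 13; (6|13)=-1, (6|13)=-1; (−1)^{1·0·6}·(-1)^0·(-1)^1 = -1.
v=3: a=3^6·(≡1), b=3^0·(≡2) mod 3; (1|3)=+1, (2|3)=-1; (−1)^{6·0·1}·(+1)^0·(-1)^6 = +1.
v=17: a=17^2·(≡3), b=17^0·(≡3) mod 17; (3|17)=-1, (3|17)=-1; (−1)^{2·0·8}·(-1)^0·(-1)^2 = +1.
v=7: a=7^1·(≡3), b=7^-1·(≡5) mod 7; (3|7)=-1, (5|7)=-1; (−1)^{1·-1·3}·(-1)^-1·(-1)^1 = -1.
|Ram(91, -7)| = 2, even; anisotropic at {7, 13}.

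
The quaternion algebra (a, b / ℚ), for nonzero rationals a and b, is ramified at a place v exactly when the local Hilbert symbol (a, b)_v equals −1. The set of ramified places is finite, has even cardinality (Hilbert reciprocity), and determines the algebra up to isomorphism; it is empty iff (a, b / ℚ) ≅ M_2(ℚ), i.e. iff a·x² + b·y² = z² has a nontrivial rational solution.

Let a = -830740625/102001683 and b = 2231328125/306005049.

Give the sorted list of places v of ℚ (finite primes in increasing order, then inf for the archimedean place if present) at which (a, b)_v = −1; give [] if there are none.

[3, 13]

(a, b) ≡ (-195, 5) mod (ℚ^×)²; places V = {2, 3, 5, 7, 11, 13, 17, ∞}.
(a,b)_∞: sgn(-195)=−, sgn(5)=+, so +1.
(a,b)_17: α=-2, u≡16; β=-2, v≡6 (mod 17); (16|17)=+1, (6|17)=-1; sign (−1)^0·+1^-2·-1^-2 = +1.
(a,b)_5: α=5, u≡1; β=7, v≡4 (mod 5); (1|5)=+1, (4|5)=+1; sign (−1)^0·+1^7·+1^5 = +1.
(a,b)_2: α=0, β=0; u≡5, v≡5 (mod 8); ε(u)ε(v)=0·0, αω(v)=0·1, βω(u)=0·1; sum ≡ 0  ⇒  +1.
(a,b)_7: α=-6, u≡1; β=-6, v≡3 (mod 7); (1|7)=+1, (3|7)=-1; sign (−1)^0·+1^-6·-1^-6 = +1.
(a,b)_3: α=-1, u≡1; β=-2, v≡2 (mod 3); (1|3)=+1, (2|3)=-1; sign (−1)^0·+1^-2·-1^-1 = -1.
(a,b)_13: α=3, u≡8; β=4, v≡5 (mod 13); (8|13)=-1, (5|13)=-1; sign (−1)^0·-1^4·-1^3 = -1.
(a,b)_11: α=2, u≡1; β=0, v≡9 (mod 11); (1|11)=+1, (9|11)=+1; sign (−1)^0·+1^0·+1^2 = +1.
Ram(-195, 5) = {3, 13}; no ℚ_3-point on the conic.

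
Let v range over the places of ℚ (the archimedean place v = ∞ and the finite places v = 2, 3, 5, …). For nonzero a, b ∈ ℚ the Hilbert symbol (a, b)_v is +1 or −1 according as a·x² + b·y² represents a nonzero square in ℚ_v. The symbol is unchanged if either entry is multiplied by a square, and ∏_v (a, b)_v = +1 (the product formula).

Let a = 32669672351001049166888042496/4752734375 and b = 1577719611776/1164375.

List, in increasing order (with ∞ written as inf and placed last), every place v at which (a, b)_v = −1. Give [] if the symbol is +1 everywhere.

Mod squares: a ≡ 102718, b ≡ 1951642. Check v ∈ {∞, 2, 3, 5, 7, 11, 19, 23, 29}.
v=29: a=29^3·(≡9), b=29^1·(≡10) mod 29; (9|29)=+1, (10|29)=-1; (−1)^{3·1·14}·(+1)^1·(-1)^3 = -1.
v=2: v_2(a)=19, v_2(b)=7; units ≡ 7, 5 (mod 8); ε·ε+αω+βω = 1·0+19·1+7·0 ≡ 1  ⇒  (a,b)_2 = -1.
v=7: a=7^9·(≡2), b=7^5·(≡5) mod 7; (2|7)=+1, (5|7)=-1; (−1)^{9·5·3}·(+1)^5·(-1)^9 = +1.
v=∞: 102718 > 0 and 1951642 > 0  ⇒  (a,b)_∞ = +1.
v=5: a=5^-8·(≡3), b=5^-4·(≡2) mod 5; (3|5)=-1, (2|5)=-1; (−1)^{-8·-4·2}·(-1)^-4·(-1)^-8 = +1.
v=19: a=19^2·(≡17), b=19^1·(≡9) mod 19; (17|19)=+1, (9|19)=+1; (−1)^{2·1·9}·(+1)^1·(+1)^2 = +1.
v=3: a=3^2·(≡1), b=3^-4·(≡1) mod 3; (1|3)=+1, (1|3)=+1; (−1)^{2·-4·1}·(+1)^-4·(+1)^2 = +1.
v=11: a=11^7·(≡8), b=11^3·(≡5) mod 11; (8|11)=-1, (5|11)=+1; (−1)^{7·3·5}·(-1)^3·(+1)^7 = +1.
v=23: a=23^-3·(≡8), b=23^-1·(≡21) mod 23; (8|23)=+1, (21|23)=-1; (−1)^{-3·-1·11}·(+1)^-1·(-1)^-3 = +1.
Ram(102718, 1951642) = {2, 29}; no ℚ_2-point on the conic.

[2, 29]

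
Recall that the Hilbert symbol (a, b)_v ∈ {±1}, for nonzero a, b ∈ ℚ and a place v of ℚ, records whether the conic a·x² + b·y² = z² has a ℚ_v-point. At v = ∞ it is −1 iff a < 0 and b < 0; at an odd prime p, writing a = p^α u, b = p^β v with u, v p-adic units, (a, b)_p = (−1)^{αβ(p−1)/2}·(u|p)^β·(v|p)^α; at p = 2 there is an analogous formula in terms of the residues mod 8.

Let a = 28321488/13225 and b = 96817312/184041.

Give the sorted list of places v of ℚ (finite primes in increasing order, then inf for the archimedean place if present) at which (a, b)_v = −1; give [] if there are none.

Mod squares: a ≡ 13, b ≡ 58. Check v ∈ {∞, 2, 3, 5, 11, 13, 17, 19, 23, 29, 41}.
v=41: a=41^2·(≡7), b=41^0·(≡11) mod 41; (7|41)=-1, (11|41)=-1; (−1)^{2·0·20}·(-1)^0·(-1)^2 = +1.
v=29: a=29^0·(≡1), b=29^1·(≡11) mod 29; (1|29)=+1, (11|29)=-1; (−1)^{0·1·14}·(+1)^1·(-1)^0 = +1.
v=23: a=23^-2·(≡12), b=23^0·(≡3) mod 23; (12|23)=+1, (3|23)=+1; (−1)^{-2·0·11}·(+1)^0·(+1)^-2 = +1.
v=13: a=13^1·(≡9), b=13^-2·(≡2) mod 13; (9|13)=+1, (2|13)=-1; (−1)^{1·-2·6}·(+1)^-2·(-1)^1 = -1.
v=3: a=3^4·(≡1), b=3^-2·(≡1) mod 3; (1|3)=+1, (1|3)=+1; (−1)^{4·-2·1}·(+1)^-2·(+1)^4 = +1.
v=11: a=11^0·(≡10), b=11^-2·(≡3) mod 11; (10|11)=-1, (3|11)=+1; (−1)^{0·-2·5}·(-1)^-2·(+1)^0 = +1.
v=∞: 13 > 0 and 58 > 0  ⇒  (a,b)_∞ = +1.
v=19: a=19^0·(≡12), b=19^2·(≡1) mod 19; (12|19)=-1, (1|19)=+1; (−1)^{0·2·9}·(-1)^2·(+1)^0 = +1.
v=2: v_2(a)=4, v_2(b)=5; units ≡ 5, 5 (mod 8); ε·ε+αω+βω = 0·0+4·1+5·1 ≡ 1  ⇒  (a,b)_2 = -1.
v=17: a=17^0·(≡2), b=17^2·(≡11) mod 17; (2|17)=+1, (11|17)=-1; (−1)^{0·2·8}·(+1)^2·(-1)^0 = +1.
v=5: a=5^-2·(≡2), b=5^0·(≡2) mod 5; (2|5)=-1, (2|5)=-1; (−1)^{-2·0·2}·(-1)^0·(-1)^-2 = +1.
(13, 58 / ℚ) ramifies at {2, 13}: a division algebra.

[2, 13]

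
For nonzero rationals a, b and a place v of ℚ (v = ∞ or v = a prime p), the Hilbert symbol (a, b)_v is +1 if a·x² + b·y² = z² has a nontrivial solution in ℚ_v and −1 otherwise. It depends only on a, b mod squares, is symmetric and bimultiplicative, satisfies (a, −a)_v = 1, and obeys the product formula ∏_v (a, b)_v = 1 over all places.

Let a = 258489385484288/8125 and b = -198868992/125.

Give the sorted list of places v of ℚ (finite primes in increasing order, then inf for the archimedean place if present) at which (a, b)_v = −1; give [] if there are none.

[2, 3, 13, 17]

(a, b) ≡ (221, -210) mod (ℚ^×)²; places V = {2, 3, 5, 7, 13, 17, ∞}.
(a,b)_2: α=30, β=15; u≡5, v≡7 (mod 8); ε(u)ε(v)=0·1, αω(v)=30·0, βω(u)=15·1; sum ≡ 1  ⇒  -1.
(a,b)_13: α=-1, u≡10; β=0, v≡2 (mod 13); (10|13)=+1, (2|13)=-1; sign (−1)^0·+1^0·-1^-1 = -1.
(a,b)_3: α=0, u≡2; β=1, v≡2 (mod 3); (2|3)=-1, (2|3)=-1; sign (−1)^0·-1^1·-1^0 = -1.
(a,b)_∞: sgn(221)=+, sgn(-210)=−, so +1.
(a,b)_7: α=2, u≡4; β=1, v≡6 (mod 7); (4|7)=+1, (6|7)=-1; sign (−1)^0·+1^1·-1^2 = +1.
(a,b)_17: α=3, u≡9; β=2, v≡11 (mod 17); (9|17)=+1, (11|17)=-1; sign (−1)^0·+1^2·-1^3 = -1.
(a,b)_5: α=-4, u≡1; β=-3, v≡3 (mod 5); (1|5)=+1, (3|5)=-1; sign (−1)^0·+1^-3·-1^-4 = +1.
Ram(221, -210) = {2, 3, 13, 17}; no ℚ_2-point on the conic.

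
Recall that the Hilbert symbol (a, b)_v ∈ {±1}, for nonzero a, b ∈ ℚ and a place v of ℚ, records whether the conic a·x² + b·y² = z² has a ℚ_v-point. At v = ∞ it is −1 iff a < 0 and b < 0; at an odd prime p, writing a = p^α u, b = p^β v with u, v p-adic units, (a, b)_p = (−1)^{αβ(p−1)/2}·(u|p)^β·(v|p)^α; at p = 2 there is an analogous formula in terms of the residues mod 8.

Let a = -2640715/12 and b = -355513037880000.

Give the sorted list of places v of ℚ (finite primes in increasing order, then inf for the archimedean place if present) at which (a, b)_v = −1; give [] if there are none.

(a, b) ≡ (-21945, -5187) mod (ℚ^×)²; places V = {2, 3, 5, 7, 11, 13, 17, 19, ∞}.
(a,b)_2: α=-2, β=6; u≡7, v≡5 (mod 8); ε(u)ε(v)=1·0, αω(v)=-2·1, βω(u)=6·0; sum ≡ 0  ⇒  +1.
(a,b)_17: α=0, u≡4; β=2, v≡9 (mod 17); (4|17)=+1, (9|17)=+1; sign (−1)^0·+1^2·+1^0 = +1.
(a,b)_19: α=3, u≡17; β=1, v≡12 (mod 19); (17|19)=+1, (12|19)=-1; sign (−1)^1·+1^1·-1^3 = +1.
(a,b)_5: α=1, u≡1; β=4, v≡2 (mod 5); (1|5)=+1, (2|5)=-1; sign (−1)^0·+1^4·-1^1 = -1.
(a,b)_∞: sgn(-21945)=−, sgn(-5187)=−, so -1.
(a,b)_7: α=1, u≡4; β=3, v≡1 (mod 7); (4|7)=+1, (1|7)=+1; sign (−1)^1·+1^3·+1^1 = -1.
(a,b)_11: α=1, u≡10; β=2, v≡3 (mod 11); (10|11)=-1, (3|11)=+1; sign (−1)^0·-1^2·+1^1 = +1.
(a,b)_3: α=-1, u≡2; β=1, v≡2 (mod 3); (2|3)=-1, (2|3)=-1; sign (−1)^1·-1^1·-1^-1 = -1.
(a,b)_13: α=0, u≡12; β=1, v≡1 (mod 13); (12|13)=+1, (1|13)=+1; sign (−1)^0·+1^1·+1^0 = +1.
|Ram(-21945, -5187)| = 4, even; anisotropic at {3, 5, 7, ∞}.

[3, 5, 7, inf]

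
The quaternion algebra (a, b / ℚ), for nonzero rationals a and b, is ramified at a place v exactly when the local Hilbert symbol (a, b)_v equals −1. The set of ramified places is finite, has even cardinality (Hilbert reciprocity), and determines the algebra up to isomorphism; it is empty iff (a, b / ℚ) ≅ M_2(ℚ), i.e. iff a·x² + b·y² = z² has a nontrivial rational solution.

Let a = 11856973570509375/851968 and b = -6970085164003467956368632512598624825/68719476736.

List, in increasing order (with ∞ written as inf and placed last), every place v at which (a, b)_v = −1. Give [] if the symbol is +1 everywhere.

Mod squares: a ≡ 12155, b ≡ -273. Check v ∈ {∞, 2, 3, 5, 7, 11, 13, 17, 19}.
v=5: a=5^5·(≡1), b=5^2·(≡2) mod 5; (1|5)=+1, (2|5)=-1; (−1)^{5·2·2}·(+1)^2·(-1)^5 = -1.
v=19: a=19^2·(≡12), b=19^4·(≡18) mod 19; (12|19)=-1, (18|19)=-1; (−1)^{2·4·9}·(-1)^4·(-1)^2 = +1.
v=∞: 12155 > 0 and -273 < 0  ⇒  (a,b)_∞ = +1.
v=11: a=11^1·(≡9), b=11^2·(≡6) mod 11; (9|11)=+1, (6|11)=-1; (−1)^{1·2·5}·(+1)^2·(-1)^1 = -1.
v=17: a=17^3·(≡16), b=17^8·(≡15) mod 17; (16|17)=+1, (15|17)=+1; (−1)^{3·8·8}·(+1)^8·(+1)^3 = +1.
v=13: a=13^-1·(≡3), b=13^3·(≡11) mod 13; (3|13)=+1, (11|13)=-1; (−1)^{-1·3·6}·(+1)^3·(-1)^-1 = -1.
v=3: a=3^4·(≡2), b=3^5·(≡2) mod 3; (2|3)=-1, (2|3)=-1; (−1)^{4·5·1}·(-1)^5·(-1)^4 = -1.
v=7: a=7^4·(≡5), b=7^15·(≡6) mod 7; (5|7)=-1, (6|7)=-1; (−1)^{4·15·3}·(-1)^15·(-1)^4 = -1.
v=2: v_2(a)=-16, v_2(b)=-36; units ≡ 3, 7 (mod 8); ε·ε+αω+βω = 1·1+-16·0+-36·1 ≡ 1  ⇒  (a,b)_2 = -1.
Ram(12155, -273) = {2, 3, 5, 7, 11, 13}; no ℚ_2-point on the conic.

[2, 3, 5, 7, 11, 13]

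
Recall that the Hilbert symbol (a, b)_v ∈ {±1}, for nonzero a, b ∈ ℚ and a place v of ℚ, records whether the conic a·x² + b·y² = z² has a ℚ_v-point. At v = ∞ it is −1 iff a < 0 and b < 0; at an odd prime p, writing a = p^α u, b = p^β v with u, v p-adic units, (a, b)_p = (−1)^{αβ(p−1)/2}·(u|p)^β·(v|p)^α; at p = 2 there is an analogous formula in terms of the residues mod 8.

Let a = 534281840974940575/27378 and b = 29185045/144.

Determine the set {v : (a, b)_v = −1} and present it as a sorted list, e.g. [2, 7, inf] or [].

(a, b) ≡ (1406, 80845) mod (ℚ^×)²; places V = {2, 3, 5, 11, 13, 19, 23, 31, 37, ∞}.
(a,b)_19: α=3, u≡1; β=3, v≡12 (mod 19); (1|19)=+1, (12|19)=-1; sign (−1)^1·+1^3·-1^3 = +1.
(a,b)_11: α=2, u≡1; β=0, v≡10 (mod 11); (1|11)=+1, (10|11)=-1; sign (−1)^0·+1^0·-1^2 = +1.
(a,b)_37: α=3, u≡10; β=1, v≡23 (mod 37); (10|37)=+1, (23|37)=-1; sign (−1)^0·+1^1·-1^3 = -1.
(a,b)_31: α=2, u≡23; β=0, v≡28 (mod 31); (23|31)=-1, (28|31)=+1; sign (−1)^0·-1^0·+1^2 = +1.
(a,b)_13: α=-2, u≡6; β=0, v≡6 (mod 13); (6|13)=-1, (6|13)=-1; sign (−1)^0·-1^0·-1^-2 = +1.
(a,b)_23: α=2, u≡2; β=1, v≡20 (mod 23); (2|23)=+1, (20|23)=-1; sign (−1)^0·+1^1·-1^2 = +1.
(a,b)_5: α=2, u≡1; β=1, v≡1 (mod 5); (1|5)=+1, (1|5)=+1; sign (−1)^0·+1^1·+1^2 = +1.
(a,b)_∞: sgn(1406)=+, sgn(80845)=+, so +1.
(a,b)_2: α=-1, β=-4; u≡7, v≡5 (mod 8); ε(u)ε(v)=1·0, αω(v)=-1·1, βω(u)=-4·0; sum ≡ 1  ⇒  -1.
(a,b)_3: α=-4, u≡2; β=-2, v≡1 (mod 3); (2|3)=-1, (1|3)=+1; sign (−1)^0·-1^-2·+1^-4 = +1.
(1406, 80845 / ℚ) ramifies at {2, 37}: a division algebra.

[2, 37]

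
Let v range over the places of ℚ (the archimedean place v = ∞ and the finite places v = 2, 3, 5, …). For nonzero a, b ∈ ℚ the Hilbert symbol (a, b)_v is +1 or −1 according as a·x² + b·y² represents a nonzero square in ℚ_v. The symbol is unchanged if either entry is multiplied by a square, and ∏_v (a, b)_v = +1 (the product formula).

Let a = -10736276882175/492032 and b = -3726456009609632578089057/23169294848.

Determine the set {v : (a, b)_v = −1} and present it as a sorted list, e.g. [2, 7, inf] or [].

[23, inf]

Mod squares: a ≡ -94, b ≡ -1766354. Check v ∈ {∞, 2, 3, 5, 7, 13, 19, 23, 29, 31, 43, 47}.
v=7: a=7^0·(≡1), b=7^-2·(≡3) mod 7; (1|7)=+1, (3|7)=-1; (−1)^{0·-2·3}·(+1)^-2·(-1)^0 = +1.
v=∞: -94 < 0 and -1766354 < 0  ⇒  (a,b)_∞ = -1.
v=2: v_2(a)=-9, v_2(b)=-9; units ≡ 1, 7 (mod 8); ε·ε+αω+βω = 0·1+-9·0+-9·0 ≡ 0  ⇒  (a,b)_2 = +1.
v=31: a=31^-2·(≡17), b=31^-4·(≡13) mod 31; (17|31)=-1, (13|31)=-1; (−1)^{-2·-4·15}·(-1)^-4·(-1)^-2 = +1.
v=23: a=23^0·(≡20), b=23^1·(≡22) mod 23; (20|23)=-1, (22|23)=-1; (−1)^{0·1·11}·(-1)^1·(-1)^0 = -1.
v=5: a=5^2·(≡4), b=5^0·(≡1) mod 5; (4|5)=+1, (1|5)=+1; (−1)^{2·0·2}·(+1)^0·(+1)^2 = +1.
v=3: a=3^4·(≡2), b=3^6·(≡1) mod 3; (2|3)=-1, (1|3)=+1; (−1)^{4·6·1}·(-1)^6·(+1)^4 = +1.
v=13: a=13^2·(≡12), b=13^4·(≡8) mod 13; (12|13)=+1, (8|13)=-1; (−1)^{2·4·6}·(+1)^4·(-1)^2 = +1.
v=43: a=43^2·(≡38), b=43^3·(≡20) mod 43; (38|43)=+1, (20|43)=-1; (−1)^{2·3·21}·(+1)^3·(-1)^2 = +1.
v=19: a=19^2·(≡6), b=19^5·(≡17) mod 19; (6|19)=+1, (17|19)=+1; (−1)^{2·5·9}·(+1)^5·(+1)^2 = +1.
v=29: a=29^0·(≡13), b=29^2·(≡22) mod 29; (13|29)=+1, (22|29)=+1; (−1)^{0·2·14}·(+1)^2·(+1)^0 = +1.
v=47: a=47^1·(≡26), b=47^1·(≡18) mod 47; (26|47)=-1, (18|47)=+1; (−1)^{1·1·23}·(-1)^1·(+1)^1 = +1.
Ram(-94, -1766354) = {23, ∞}; no ℚ_23-point on the conic.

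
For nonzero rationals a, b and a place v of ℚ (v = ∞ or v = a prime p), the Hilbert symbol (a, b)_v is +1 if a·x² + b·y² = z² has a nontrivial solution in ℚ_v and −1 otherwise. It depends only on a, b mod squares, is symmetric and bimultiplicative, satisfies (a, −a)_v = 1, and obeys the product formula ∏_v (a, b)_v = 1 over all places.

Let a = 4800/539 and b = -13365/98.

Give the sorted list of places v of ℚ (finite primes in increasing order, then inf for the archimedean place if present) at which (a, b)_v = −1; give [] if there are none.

Mod squares: a ≡ 33, b ≡ -330. Check v ∈ {∞, 2, 3, 5, 7, 11}.
v=11: a=11^-1·(≡3), b=11^1·(≡5) mod 11; (3|11)=+1, (5|11)=+1; (−1)^{-1·1·5}·(+1)^1·(+1)^-1 = -1.
v=7: a=7^-2·(≡3), b=7^-2·(≡6) mod 7; (3|7)=-1, (6|7)=-1; (−1)^{-2·-2·3}·(-1)^-2·(-1)^-2 = +1.
v=3: a=3^1·(≡2), b=3^5·(≡1) mod 3; (2|3)=-1, (1|3)=+1; (−1)^{1·5·1}·(-1)^5·(+1)^1 = +1.
v=∞: 33 > 0 and -330 < 0  ⇒  (a,b)_∞ = +1.
v=5: a=5^2·(≡3), b=5^1·(≡4) mod 5; (3|5)=-1, (4|5)=+1; (−1)^{2·1·2}·(-1)^1·(+1)^2 = -1.
v=2: v_2(a)=6, v_2(b)=-1; units ≡ 1, 3 (mod 8); ε·ε+αω+βω = 0·1+6·1+-1·0 ≡ 0  ⇒  (a,b)_2 = +1.
Ram(33, -330) = {5, 11}; no ℚ_5-point on the conic.

[5, 11]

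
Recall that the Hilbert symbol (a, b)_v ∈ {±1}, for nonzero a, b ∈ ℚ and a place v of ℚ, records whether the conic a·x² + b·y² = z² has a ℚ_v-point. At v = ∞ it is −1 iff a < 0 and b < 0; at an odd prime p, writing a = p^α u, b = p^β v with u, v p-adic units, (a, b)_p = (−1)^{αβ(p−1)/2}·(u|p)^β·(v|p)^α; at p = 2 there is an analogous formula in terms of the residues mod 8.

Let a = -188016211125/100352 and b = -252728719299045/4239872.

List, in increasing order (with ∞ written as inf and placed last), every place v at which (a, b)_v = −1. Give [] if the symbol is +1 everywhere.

[2, 3, 29, inf]

(a, b) ≡ (-20010, -10) mod (ℚ^×)²; places V = {2, 3, 5, 7, 11, 13, 17, 19, 23, 29, ∞}.
(a,b)_17: α=4, u≡15; β=2, v≡5 (mod 17); (15|17)=+1, (5|17)=-1; sign (−1)^0·+1^2·-1^4 = +1.
(a,b)_11: α=0, u≡6; β=2, v≡3 (mod 11); (6|11)=-1, (3|11)=+1; sign (−1)^0·-1^2·+1^0 = +1.
(a,b)_3: α=3, u≡2; β=2, v≡2 (mod 3); (2|3)=-1, (2|3)=-1; sign (−1)^0·-1^2·-1^3 = -1.
(a,b)_19: α=0, u≡7; β=2, v≡11 (mod 19); (7|19)=+1, (11|19)=+1; sign (−1)^0·+1^2·+1^0 = +1.
(a,b)_7: α=-2, u≡5; β=-2, v≡4 (mod 7); (5|7)=-1, (4|7)=+1; sign (−1)^0·-1^-2·+1^-2 = +1.
(a,b)_2: α=-11, β=-9; u≡3, v≡3 (mod 8); ε(u)ε(v)=1·1, αω(v)=-11·1, βω(u)=-9·1; sum ≡ 1  ⇒  -1.
(a,b)_29: α=1, u≡20; β=2, v≡27 (mod 29); (20|29)=+1, (27|29)=-1; sign (−1)^0·+1^2·-1^1 = -1.
(a,b)_∞: sgn(-20010)=−, sgn(-10)=−, so -1.
(a,b)_5: α=3, u≡3; β=1, v≡3 (mod 5); (3|5)=-1, (3|5)=-1; sign (−1)^0·-1^1·-1^3 = +1.
(a,b)_23: α=1, u≡4; β=2, v≡13 (mod 23); (4|23)=+1, (13|23)=+1; sign (−1)^0·+1^2·+1^1 = +1.
(a,b)_13: α=0, u≡10; β=-2, v≡1 (mod 13); (10|13)=+1, (1|13)=+1; sign (−1)^0·+1^-2·+1^0 = +1.
|Ram(-20010, -10)| = 4, even; anisotropic at {2, 3, 29, ∞}.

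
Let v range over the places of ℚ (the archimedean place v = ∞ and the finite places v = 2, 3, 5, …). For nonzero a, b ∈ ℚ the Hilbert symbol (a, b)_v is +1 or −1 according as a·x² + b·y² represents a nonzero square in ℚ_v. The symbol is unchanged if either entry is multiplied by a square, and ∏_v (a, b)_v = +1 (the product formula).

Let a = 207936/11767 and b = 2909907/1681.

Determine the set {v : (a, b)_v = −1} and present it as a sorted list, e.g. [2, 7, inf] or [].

[2, 11, 13, 17]

(a, b) ≡ (7, 323323) mod (ℚ^×)²; places V = {2, 3, 7, 11, 13, 17, 19, 41, ∞}.
(a,b)_7: α=-1, u≡1; β=1, v≡6 (mod 7); (1|7)=+1, (6|7)=-1; sign (−1)^1·+1^1·-1^-1 = +1.
(a,b)_19: α=2, u≡1; β=1, v≡12 (mod 19); (1|19)=+1, (12|19)=-1; sign (−1)^0·+1^1·-1^2 = +1.
(a,b)_∞: sgn(7)=+, sgn(323323)=+, so +1.
(a,b)_11: α=0, u≡10; β=1, v≡1 (mod 11); (10|11)=-1, (1|11)=+1; sign (−1)^0·-1^1·+1^0 = -1.
(a,b)_13: α=0, u≡7; β=1, v≡11 (mod 13); (7|13)=-1, (11|13)=-1; sign (−1)^0·-1^1·-1^0 = -1.
(a,b)_41: α=-2, u≡27; β=-2, v≡14 (mod 41); (27|41)=-1, (14|41)=-1; sign (−1)^0·-1^-2·-1^-2 = +1.
(a,b)_3: α=2, u≡1; β=2, v≡1 (mod 3); (1|3)=+1, (1|3)=+1; sign (−1)^0·+1^2·+1^2 = +1.
(a,b)_17: α=0, u≡3; β=1, v≡1 (mod 17); (3|17)=-1, (1|17)=+1; sign (−1)^0·-1^1·+1^0 = -1.
(a,b)_2: α=6, β=0; u≡7, v≡3 (mod 8); ε(u)ε(v)=1·1, αω(v)=6·1, βω(u)=0·0; sum ≡ 1  ⇒  -1.
Ram(7, 323323) = {2, 11, 13, 17}; no ℚ_2-point on the conic.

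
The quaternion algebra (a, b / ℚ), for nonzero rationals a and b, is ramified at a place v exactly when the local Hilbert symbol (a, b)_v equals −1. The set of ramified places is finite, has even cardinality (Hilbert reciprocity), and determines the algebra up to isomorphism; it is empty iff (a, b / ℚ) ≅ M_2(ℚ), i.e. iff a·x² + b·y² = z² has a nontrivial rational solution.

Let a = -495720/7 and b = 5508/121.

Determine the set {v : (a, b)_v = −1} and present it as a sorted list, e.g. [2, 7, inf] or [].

(a, b) ≡ (-1190, 17) mod (ℚ^×)²; places V = {2, 3, 5, 7, 11, 17, ∞}.
(a,b)_11: α=0, u≡4; β=-2, v≡8 (mod 11); (4|11)=+1, (8|11)=-1; sign (−1)^0·+1^-2·-1^0 = +1.
(a,b)_7: α=-1, u≡6; β=0, v≡3 (mod 7); (6|7)=-1, (3|7)=-1; sign (−1)^0·-1^0·-1^-1 = -1.
(a,b)_2: α=3, β=2; u≡5, v≡1 (mod 8); ε(u)ε(v)=0·0, αω(v)=3·0, βω(u)=2·1; sum ≡ 0  ⇒  +1.
(a,b)_∞: sgn(-1190)=−, sgn(17)=+, so +1.
(a,b)_3: α=6, u≡1; β=4, v≡2 (mod 3); (1|3)=+1, (2|3)=-1; sign (−1)^0·+1^4·-1^6 = +1.
(a,b)_5: α=1, u≡3; β=0, v≡3 (mod 5); (3|5)=-1, (3|5)=-1; sign (−1)^0·-1^0·-1^1 = -1.
(a,b)_17: α=1, u≡9; β=1, v≡9 (mod 17); (9|17)=+1, (9|17)=+1; sign (−1)^0·+1^1·+1^1 = +1.
(-1190, 17 / ℚ) ramifies at {5, 7}: a division algebra.

[5, 7]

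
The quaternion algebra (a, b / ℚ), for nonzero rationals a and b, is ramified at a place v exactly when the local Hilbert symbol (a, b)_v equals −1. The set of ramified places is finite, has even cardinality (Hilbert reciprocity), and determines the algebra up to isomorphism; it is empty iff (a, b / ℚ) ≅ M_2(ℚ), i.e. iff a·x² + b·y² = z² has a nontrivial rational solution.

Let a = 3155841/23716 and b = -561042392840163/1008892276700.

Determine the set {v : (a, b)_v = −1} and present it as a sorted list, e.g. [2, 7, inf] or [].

Mod squares: a ≡ 481, b ≡ -861. Check v ∈ {∞, 2, 3, 5, 7, 11, 13, 37, 41}.
v=11: a=11^-2·(≡2), b=11^-4·(≡10) mod 11; (2|11)=-1, (10|11)=-1; (−1)^{-2·-4·5}·(-1)^-4·(-1)^-2 = +1.
v=7: a=7^-2·(≡3), b=7^-5·(≡3) mod 7; (3|7)=-1, (3|7)=-1; (−1)^{-2·-5·3}·(-1)^-5·(-1)^-2 = -1.
v=∞: 481 > 0 and -861 < 0  ⇒  (a,b)_∞ = +1.
v=3: a=3^8·(≡1), b=3^15·(≡1) mod 3; (1|3)=+1, (1|3)=+1; (−1)^{8·15·1}·(+1)^15·(+1)^8 = +1.
v=37: a=37^1·(≡29), b=37^2·(≡30) mod 37; (29|37)=-1, (30|37)=+1; (−1)^{1·2·18}·(-1)^2·(+1)^1 = +1.
v=41: a=41^0·(≡29), b=41^-1·(≡32) mod 41; (29|41)=-1, (32|41)=+1; (−1)^{0·-1·20}·(-1)^-1·(+1)^0 = -1.
v=2: v_2(a)=-2, v_2(b)=-2; units ≡ 1, 3 (mod 8); ε·ε+αω+βω = 0·1+-2·1+-2·0 ≡ 0  ⇒  (a,b)_2 = +1.
v=13: a=13^1·(≡2), b=13^4·(≡1) mod 13; (2|13)=-1, (1|13)=+1; (−1)^{1·4·6}·(-1)^4·(+1)^1 = +1.
v=5: a=5^0·(≡1), b=5^-2·(≡4) mod 5; (1|5)=+1, (4|5)=+1; (−1)^{0·-2·2}·(+1)^-2·(+1)^0 = +1.
Ram(481, -861) = {7, 41}; no ℚ_7-point on the conic.

[7, 41]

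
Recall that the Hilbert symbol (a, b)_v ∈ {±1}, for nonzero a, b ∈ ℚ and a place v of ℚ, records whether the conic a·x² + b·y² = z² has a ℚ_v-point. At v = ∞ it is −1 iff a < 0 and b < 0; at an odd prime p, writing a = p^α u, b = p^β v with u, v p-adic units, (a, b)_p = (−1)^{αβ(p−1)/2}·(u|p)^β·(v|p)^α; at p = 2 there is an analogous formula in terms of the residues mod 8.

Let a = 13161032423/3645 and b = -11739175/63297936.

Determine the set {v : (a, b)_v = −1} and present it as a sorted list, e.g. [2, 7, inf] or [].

[5, 19]

Mod squares: a ≡ 565915, b ≡ -7. Check v ∈ {∞, 2, 3, 5, 7, 11, 13, 17, 19, 23, 31, 37}.
v=31: a=31^2·(≡10), b=31^0·(≡11) mod 31; (10|31)=+1, (11|31)=-1; (−1)^{2·0·15}·(+1)^0·(-1)^2 = +1.
v=37: a=37^1·(≡18), b=37^2·(≡9) mod 37; (18|37)=-1, (9|37)=+1; (−1)^{1·2·18}·(-1)^2·(+1)^1 = +1.
v=2: v_2(a)=0, v_2(b)=-4; units ≡ 3, 1 (mod 8); ε·ε+αω+βω = 1·0+0·0+-4·1 ≡ 0  ⇒  (a,b)_2 = +1.
v=∞: 565915 > 0 and -7 < 0  ⇒  (a,b)_∞ = +1.
v=13: a=13^0·(≡9), b=13^-2·(≡7) mod 13; (9|13)=+1, (7|13)=-1; (−1)^{0·-2·6}·(+1)^-2·(-1)^0 = +1.
v=17: a=17^0·(≡2), b=17^-2·(≡3) mod 17; (2|17)=+1, (3|17)=-1; (−1)^{0·-2·8}·(+1)^-2·(-1)^0 = +1.
v=7: a=7^1·(≡2), b=7^3·(≡6) mod 7; (2|7)=+1, (6|7)=-1; (−1)^{1·3·3}·(+1)^3·(-1)^1 = +1.
v=11: a=11^2·(≡4), b=11^0·(≡4) mod 11; (4|11)=+1, (4|11)=+1; (−1)^{2·0·5}·(+1)^0·(+1)^2 = +1.
v=3: a=3^-6·(≡1), b=3^-4·(≡2) mod 3; (1|3)=+1, (2|3)=-1; (−1)^{-6·-4·1}·(+1)^-4·(-1)^-6 = +1.
v=23: a=23^1·(≡9), b=23^0·(≡12) mod 23; (9|23)=+1, (12|23)=+1; (−1)^{1·0·11}·(+1)^0·(+1)^1 = +1.
v=5: a=5^-1·(≡2), b=5^2·(≡3) mod 5; (2|5)=-1, (3|5)=-1; (−1)^{-1·2·2}·(-1)^2·(-1)^-1 = -1.
v=19: a=19^1·(≡3), b=19^0·(≡18) mod 19; (3|19)=-1, (18|19)=-1; (−1)^{1·0·9}·(-1)^0·(-1)^1 = -1.
|Ram(565915, -7)| = 2, even; anisotropic at {5, 19}.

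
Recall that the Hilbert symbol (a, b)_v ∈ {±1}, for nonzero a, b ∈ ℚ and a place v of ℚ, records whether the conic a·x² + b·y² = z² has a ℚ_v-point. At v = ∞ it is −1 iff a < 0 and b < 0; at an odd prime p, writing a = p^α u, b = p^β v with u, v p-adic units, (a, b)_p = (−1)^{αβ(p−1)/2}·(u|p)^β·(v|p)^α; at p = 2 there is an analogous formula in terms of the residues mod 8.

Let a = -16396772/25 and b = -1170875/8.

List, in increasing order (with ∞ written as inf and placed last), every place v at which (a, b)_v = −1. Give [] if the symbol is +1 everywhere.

Mod squares: a ≡ -83657, b ≡ -93670. Check v ∈ {∞, 2, 5, 7, 17, 19, 29, 37}.
v=5: a=5^-2·(≡3), b=5^3·(≡1) mod 5; (3|5)=-1, (1|5)=+1; (−1)^{-2·3·2}·(-1)^3·(+1)^-2 = -1.
v=17: a=17^1·(≡8), b=17^1·(≡16) mod 17; (8|17)=+1, (16|17)=+1; (−1)^{1·1·8}·(+1)^1·(+1)^1 = +1.
v=2: v_2(a)=2, v_2(b)=-3; units ≡ 7, 5 (mod 8); ε·ε+αω+βω = 1·0+2·1+-3·0 ≡ 0  ⇒  (a,b)_2 = +1.
v=∞: -83657 < 0 and -93670 < 0  ⇒  (a,b)_∞ = -1.
v=19: a=19^1·(≡5), b=19^1·(≡18) mod 19; (5|19)=+1, (18|19)=-1; (−1)^{1·1·9}·(+1)^1·(-1)^1 = +1.
v=7: a=7^3·(≡5), b=7^0·(≡1) mod 7; (5|7)=-1, (1|7)=+1; (−1)^{3·0·3}·(-1)^0·(+1)^3 = +1.
v=37: a=37^1·(≡16), b=37^0·(≡8) mod 37; (16|37)=+1, (8|37)=-1; (−1)^{1·0·18}·(+1)^0·(-1)^1 = -1.
v=29: a=29^0·(≡14), b=29^1·(≡10) mod 29; (14|29)=-1, (10|29)=-1; (−1)^{0·1·14}·(-1)^1·(-1)^0 = -1.
Ram(-83657, -93670) = {5, 29, 37, ∞}; no ℚ_5-point on the conic.

[5, 29, 37, inf]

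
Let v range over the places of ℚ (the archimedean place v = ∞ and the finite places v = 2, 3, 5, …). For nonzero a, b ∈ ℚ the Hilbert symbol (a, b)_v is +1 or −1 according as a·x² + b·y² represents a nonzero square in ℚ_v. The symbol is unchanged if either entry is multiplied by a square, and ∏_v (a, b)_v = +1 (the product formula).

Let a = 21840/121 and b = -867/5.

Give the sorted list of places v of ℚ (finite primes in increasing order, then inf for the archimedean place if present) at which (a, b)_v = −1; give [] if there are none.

Mod squares: a ≡ 1365, b ≡ -15. Check v ∈ {∞, 2, 3, 5, 7, 11, 13, 17}.
v=7: a=7^1·(≡6), b=7^0·(≡3) mod 7; (6|7)=-1, (3|7)=-1; (−1)^{1·0·3}·(-1)^0·(-1)^1 = -1.
v=3: a=3^1·(≡2), b=3^1·(≡1) mod 3; (2|3)=-1, (1|3)=+1; (−1)^{1·1·1}·(-1)^1·(+1)^1 = +1.
v=∞: 1365 > 0 and -15 < 0  ⇒  (a,b)_∞ = +1.
v=5: a=5^1·(≡3), b=5^-1·(≡3) mod 5; (3|5)=-1, (3|5)=-1; (−1)^{1·-1·2}·(-1)^-1·(-1)^1 = +1.
v=17: a=17^0·(≡6), b=17^2·(≡13) mod 17; (6|17)=-1, (13|17)=+1; (−1)^{0·2·8}·(-1)^2·(+1)^0 = +1.
v=2: v_2(a)=4, v_2(b)=0; units ≡ 5, 1 (mod 8); ε·ε+αω+βω = 0·0+4·0+0·1 ≡ 0  ⇒  (a,b)_2 = +1.
v=11: a=11^-2·(≡5), b=11^0·(≡7) mod 11; (5|11)=+1, (7|11)=-1; (−1)^{-2·0·5}·(+1)^0·(-1)^-2 = +1.
v=13: a=13^1·(≡4), b=13^0·(≡6) mod 13; (4|13)=+1, (6|13)=-1; (−1)^{1·0·6}·(+1)^0·(-1)^1 = -1.
|Ram(1365, -15)| = 2, even; anisotropic at {7, 13}.

[7, 13]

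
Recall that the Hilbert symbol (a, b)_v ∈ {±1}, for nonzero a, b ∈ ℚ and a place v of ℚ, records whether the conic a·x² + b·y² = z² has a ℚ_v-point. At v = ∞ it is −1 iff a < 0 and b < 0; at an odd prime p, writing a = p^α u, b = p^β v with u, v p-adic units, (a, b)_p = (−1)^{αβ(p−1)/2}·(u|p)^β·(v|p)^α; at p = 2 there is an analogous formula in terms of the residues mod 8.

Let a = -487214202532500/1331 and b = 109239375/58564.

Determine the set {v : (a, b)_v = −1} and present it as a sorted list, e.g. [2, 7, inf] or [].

Mod squares: a ≡ -583, b ≡ 3567. Check v ∈ {∞, 2, 3, 5, 7, 11, 17, 29, 41, 53}.
v=11: a=11^-3·(≡8), b=11^-4·(≡9) mod 11; (8|11)=-1, (9|11)=+1; (−1)^{-3·-4·5}·(-1)^-4·(+1)^-3 = +1.
v=41: a=41^2·(≡10), b=41^1·(≡25) mod 41; (10|41)=+1, (25|41)=+1; (−1)^{2·1·20}·(+1)^1·(+1)^2 = +1.
v=29: a=29^2·(≡26), b=29^1·(≡5) mod 29; (26|29)=-1, (5|29)=+1; (−1)^{2·1·14}·(-1)^1·(+1)^2 = -1.
v=17: a=17^2·(≡10), b=17^0·(≡7) mod 17; (10|17)=-1, (7|17)=-1; (−1)^{2·0·8}·(-1)^0·(-1)^2 = +1.
v=7: a=7^0·(≡5), b=7^2·(≡4) mod 7; (5|7)=-1, (4|7)=+1; (−1)^{0·2·3}·(-1)^2·(+1)^0 = +1.
v=∞: -583 < 0 and 3567 > 0  ⇒  (a,b)_∞ = +1.
v=53: a=53^1·(≡6), b=53^0·(≡38) mod 53; (6|53)=+1, (38|53)=+1; (−1)^{1·0·26}·(+1)^0·(+1)^1 = +1.
v=5: a=5^4·(≡3), b=5^4·(≡2) mod 5; (3|5)=-1, (2|5)=-1; (−1)^{4·4·2}·(-1)^4·(-1)^4 = +1.
v=2: v_2(a)=2, v_2(b)=-2; units ≡ 1, 7 (mod 8); ε·ε+αω+βω = 0·1+2·0+-2·0 ≡ 0  ⇒  (a,b)_2 = +1.
v=3: a=3^2·(≡2), b=3^1·(≡1) mod 3; (2|3)=-1, (1|3)=+1; (−1)^{2·1·1}·(-1)^1·(+1)^2 = -1.
(-583, 3567 / ℚ) ramifies at {3, 29}: a division algebra.

[3, 29]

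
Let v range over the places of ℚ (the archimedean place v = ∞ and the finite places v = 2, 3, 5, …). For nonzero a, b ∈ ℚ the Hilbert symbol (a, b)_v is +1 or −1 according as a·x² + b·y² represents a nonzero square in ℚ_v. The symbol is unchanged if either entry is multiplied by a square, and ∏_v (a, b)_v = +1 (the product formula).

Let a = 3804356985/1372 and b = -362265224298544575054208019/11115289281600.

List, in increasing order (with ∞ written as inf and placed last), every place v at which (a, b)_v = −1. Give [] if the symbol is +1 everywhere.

[7, 11, 13, 17]

Mod squares: a ≡ 255255, b ≡ -11. Check v ∈ {∞, 2, 3, 5, 7, 11, 13, 17, 19}.
v=∞: 255255 > 0 and -11 < 0  ⇒  (a,b)_∞ = +1.
v=7: a=7^-3·(≡4), b=7^-6·(≡5) mod 7; (4|7)=+1, (5|7)=-1; (−1)^{-3·-6·3}·(+1)^-6·(-1)^-3 = -1.
v=13: a=13^1·(≡2), b=13^2·(≡7) mod 13; (2|13)=-1, (7|13)=-1; (−1)^{1·2·6}·(-1)^2·(-1)^1 = -1.
v=2: v_2(a)=-2, v_2(b)=-6; units ≡ 7, 5 (mod 8); ε·ε+αω+βω = 1·0+-2·1+-6·0 ≡ 0  ⇒  (a,b)_2 = +1.
v=11: a=11^1·(≡8), b=11^9·(≡10) mod 11; (8|11)=-1, (10|11)=-1; (−1)^{1·9·5}·(-1)^9·(-1)^1 = -1.
v=3: a=3^1·(≡2), b=3^-10·(≡1) mod 3; (2|3)=-1, (1|3)=+1; (−1)^{1·-10·1}·(-1)^-10·(+1)^1 = +1.
v=5: a=5^1·(≡1), b=5^-2·(≡4) mod 5; (1|5)=+1, (4|5)=+1; (−1)^{1·-2·2}·(+1)^-2·(+1)^1 = +1.
v=17: a=17^3·(≡1), b=17^8·(≡12) mod 17; (1|17)=+1, (12|17)=-1; (−1)^{3·8·8}·(+1)^8·(-1)^3 = -1.
v=19: a=19^2·(≡4), b=19^4·(≡8) mod 19; (4|19)=+1, (8|19)=-1; (−1)^{2·4·9}·(+1)^4·(-1)^2 = +1.
|Ram(255255, -11)| = 4, even; anisotropic at {7, 11, 13, 17}.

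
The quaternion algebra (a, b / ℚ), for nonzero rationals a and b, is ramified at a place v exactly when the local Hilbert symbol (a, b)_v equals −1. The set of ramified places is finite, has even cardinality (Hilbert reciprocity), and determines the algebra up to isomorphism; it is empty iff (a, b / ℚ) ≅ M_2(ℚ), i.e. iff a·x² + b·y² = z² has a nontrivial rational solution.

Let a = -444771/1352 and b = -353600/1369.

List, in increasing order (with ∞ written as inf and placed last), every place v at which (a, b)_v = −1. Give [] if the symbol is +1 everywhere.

[2, inf]

(a, b) ≡ (-38, -221) mod (ℚ^×)²; places V = {2, 3, 5, 13, 17, 19, 37, ∞}.
(a,b)_3: α=4, u≡1; β=0, v≡1 (mod 3); (1|3)=+1, (1|3)=+1; sign (−1)^0·+1^0·+1^4 = +1.
(a,b)_13: α=-2, u≡3; β=1, v≡12 (mod 13); (3|13)=+1, (12|13)=+1; sign (−1)^0·+1^1·+1^-2 = +1.
(a,b)_∞: sgn(-38)=−, sgn(-221)=−, so -1.
(a,b)_2: α=-3, β=6; u≡5, v≡3 (mod 8); ε(u)ε(v)=0·1, αω(v)=-3·1, βω(u)=6·1; sum ≡ 1  ⇒  -1.
(a,b)_19: α=1, u≡6; β=0, v≡9 (mod 19); (6|19)=+1, (9|19)=+1; sign (−1)^0·+1^0·+1^1 = +1.
(a,b)_37: α=0, u≡4; β=-2, v≡9 (mod 37); (4|37)=+1, (9|37)=+1; sign (−1)^0·+1^-2·+1^0 = +1.
(a,b)_17: α=2, u≡16; β=1, v≡16 (mod 17); (16|17)=+1, (16|17)=+1; sign (−1)^0·+1^1·+1^2 = +1.
(a,b)_5: α=0, u≡2; β=2, v≡4 (mod 5); (2|5)=-1, (4|5)=+1; sign (−1)^0·-1^2·+1^0 = +1.
Ram(-38, -221) = {2, ∞}; no ℚ_2-point on the conic.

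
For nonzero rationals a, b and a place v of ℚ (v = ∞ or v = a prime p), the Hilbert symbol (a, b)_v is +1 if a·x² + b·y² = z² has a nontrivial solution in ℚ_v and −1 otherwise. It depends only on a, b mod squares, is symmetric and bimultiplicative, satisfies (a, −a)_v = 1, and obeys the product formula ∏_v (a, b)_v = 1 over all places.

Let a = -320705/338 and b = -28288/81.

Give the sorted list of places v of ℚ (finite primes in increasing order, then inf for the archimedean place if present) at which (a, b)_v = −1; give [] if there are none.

Mod squares: a ≡ -13090, b ≡ -442. Check v ∈ {∞, 2, 3, 5, 7, 11, 13, 17}.
v=7: a=7^3·(≡5), b=7^0·(≡5) mod 7; (5|7)=-1, (5|7)=-1; (−1)^{3·0·3}·(-1)^0·(-1)^3 = -1.
v=2: v_2(a)=-1, v_2(b)=7; units ≡ 7, 3 (mod 8); ε·ε+αω+βω = 1·1+-1·1+7·0 ≡ 0  ⇒  (a,b)_2 = +1.
v=3: a=3^0·(≡2), b=3^-4·(≡2) mod 3; (2|3)=-1, (2|3)=-1; (−1)^{0·-4·1}·(-1)^-4·(-1)^0 = +1.
v=5: a=5^1·(≡3), b=5^0·(≡2) mod 5; (3|5)=-1, (2|5)=-1; (−1)^{1·0·2}·(-1)^0·(-1)^1 = -1.
v=17: a=17^1·(≡6), b=17^1·(≡8) mod 17; (6|17)=-1, (8|17)=+1; (−1)^{1·1·8}·(-1)^1·(+1)^1 = -1.
v=13: a=13^-2·(≡9), b=13^1·(≡7) mod 13; (9|13)=+1, (7|13)=-1; (−1)^{-2·1·6}·(+1)^1·(-1)^-2 = +1.
v=11: a=11^1·(≡9), b=11^0·(≡1) mod 11; (9|11)=+1, (1|11)=+1; (−1)^{1·0·5}·(+1)^0·(+1)^1 = +1.
v=∞: -13090 < 0 and -442 < 0  ⇒  (a,b)_∞ = -1.
Ram(-13090, -442) = {5, 7, 17, ∞}; no ℚ_5-point on the conic.

[5, 7, 17, inf]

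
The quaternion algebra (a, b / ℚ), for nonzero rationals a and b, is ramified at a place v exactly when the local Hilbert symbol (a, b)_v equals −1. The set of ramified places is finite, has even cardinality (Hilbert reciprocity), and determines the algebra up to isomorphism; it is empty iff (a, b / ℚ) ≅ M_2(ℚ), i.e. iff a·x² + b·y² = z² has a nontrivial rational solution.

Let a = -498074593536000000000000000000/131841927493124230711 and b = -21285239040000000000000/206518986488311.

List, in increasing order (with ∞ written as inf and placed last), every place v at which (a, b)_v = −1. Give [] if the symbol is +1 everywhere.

[17, inf]

(a, b) ≡ (-391, -25415) mod (ℚ^×)²; places V = {2, 3, 5, 7, 13, 17, 23, 29, 47, ∞}.
(a,b)_∞: sgn(-391)=−, sgn(-25415)=−, so -1.
(a,b)_23: α=-1, u≡2; β=-1, v≡7 (mod 23); (2|23)=+1, (7|23)=-1; sign (−1)^1·+1^-1·-1^-1 = +1.
(a,b)_29: α=2, u≡11; β=2, v≡2 (mod 29); (11|29)=-1, (2|29)=-1; sign (−1)^0·-1^2·-1^2 = +1.
(a,b)_47: α=-8, u≡34; β=-6, v≡9 (mod 47); (34|47)=+1, (9|47)=+1; sign (−1)^0·+1^-6·+1^-8 = +1.
(a,b)_13: α=4, u≡1; β=3, v≡7 (mod 13); (1|13)=+1, (7|13)=-1; sign (−1)^0·+1^3·-1^4 = +1.
(a,b)_3: α=4, u≡2; β=2, v≡1 (mod 3); (2|3)=-1, (1|3)=+1; sign (−1)^0·-1^2·+1^4 = +1.
(a,b)_2: α=26, β=20; u≡1, v≡1 (mod 8); ε(u)ε(v)=0·0, αω(v)=26·0, βω(u)=20·0; sum ≡ 0  ⇒  +1.
(a,b)_5: α=18, u≡1; β=13, v≡2 (mod 5); (1|5)=+1, (2|5)=-1; sign (−1)^0·+1^13·-1^18 = +1.
(a,b)_17: α=-3, u≡11; β=-1, v≡4 (mod 17); (11|17)=-1, (4|17)=+1; sign (−1)^0·-1^-1·+1^-3 = -1.
(a,b)_7: α=-2, u≡2; β=-2, v≡2 (mod 7); (2|7)=+1, (2|7)=+1; sign (−1)^0·+1^-2·+1^-2 = +1.
Ram(-391, -25415) = {17, ∞}; no ℚ_17-point on the conic.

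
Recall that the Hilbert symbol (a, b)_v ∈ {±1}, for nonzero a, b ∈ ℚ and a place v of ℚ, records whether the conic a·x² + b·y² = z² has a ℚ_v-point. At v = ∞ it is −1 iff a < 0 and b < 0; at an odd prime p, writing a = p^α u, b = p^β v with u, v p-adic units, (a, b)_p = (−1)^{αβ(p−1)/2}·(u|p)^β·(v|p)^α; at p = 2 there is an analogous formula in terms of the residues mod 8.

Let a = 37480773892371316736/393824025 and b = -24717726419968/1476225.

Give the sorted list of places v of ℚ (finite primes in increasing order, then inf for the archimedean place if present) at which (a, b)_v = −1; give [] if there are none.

Mod squares: a ≡ 551, b ≡ -43. Check v ∈ {∞, 2, 3, 5, 7, 19, 29, 43}.
v=5: a=5^-2·(≡1), b=5^-2·(≡3) mod 5; (1|5)=+1, (3|5)=-1; (−1)^{-2·-2·2}·(+1)^-2·(-1)^-2 = +1.
v=43: a=43^4·(≡21), b=43^3·(≡22) mod 43; (21|43)=+1, (22|43)=-1; (−1)^{4·3·21}·(+1)^3·(-1)^4 = +1.
v=19: a=19^3·(≡14), b=19^2·(≡15) mod 19; (14|19)=-1, (15|19)=-1; (−1)^{3·2·9}·(-1)^2·(-1)^3 = -1.
v=∞: 551 > 0 and -43 < 0  ⇒  (a,b)_∞ = +1.
v=7: a=7^-4·(≡5), b=7^0·(≡3) mod 7; (5|7)=-1, (3|7)=-1; (−1)^{-4·0·3}·(-1)^0·(-1)^-4 = +1.
v=3: a=3^-8·(≡2), b=3^-10·(≡2) mod 3; (2|3)=-1, (2|3)=-1; (−1)^{-8·-10·1}·(-1)^-10·(-1)^-8 = +1.
v=2: v_2(a)=16, v_2(b)=10; units ≡ 7, 5 (mod 8); ε·ε+αω+βω = 1·0+16·1+10·0 ≡ 0  ⇒  (a,b)_2 = +1.
v=29: a=29^3·(≡26), b=29^2·(≡27) mod 29; (26|29)=-1, (27|29)=-1; (−1)^{3·2·14}·(-1)^2·(-1)^3 = -1.
|Ram(551, -43)| = 2, even; anisotropic at {19, 29}.

[19, 29]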